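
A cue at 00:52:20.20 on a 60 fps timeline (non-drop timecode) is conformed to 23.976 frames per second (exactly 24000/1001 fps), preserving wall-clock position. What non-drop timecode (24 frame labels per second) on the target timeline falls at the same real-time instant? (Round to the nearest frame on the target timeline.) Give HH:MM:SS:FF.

Source frame index: (0×3600 + 52×60 + 20) × 60 + 20 = 188420.
Real time: 188420 / (60) = 9421/3 s.
Target frame: (9421/3) × (24000/1001) = 75368000/1001 ≈ 75292.707 → 75293.
At 24 labels/s: frame 75293 → 00:52:17:05.

00:52:17:05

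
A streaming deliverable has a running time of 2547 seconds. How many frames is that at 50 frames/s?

Frames = 2547 × 50 = 127350.

127350 frames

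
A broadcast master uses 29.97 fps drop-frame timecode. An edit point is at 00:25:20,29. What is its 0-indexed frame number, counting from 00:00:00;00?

45583

As if non-drop at 30 labels/s: (0 × 3600 + 25 × 60 + 20) × 30 + 29 = 45629.
Minute boundaries passed: 25; those not divisible by 10: 25 − 2 = 23; dropped labels = 2 × 23 = 46.
Actual frame index = 45629 − 46 = 45583.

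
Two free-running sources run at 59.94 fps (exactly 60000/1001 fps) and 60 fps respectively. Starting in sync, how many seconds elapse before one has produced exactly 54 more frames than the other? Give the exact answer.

900.9 seconds

The gap grows by |60 − 60000/1001| = 60/1001 frames per second.
Time for a 54-frame gap: 54 ÷ (60/1001) = 900.9 s.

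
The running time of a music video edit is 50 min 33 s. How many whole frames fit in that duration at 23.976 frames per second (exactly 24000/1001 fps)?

50 min 33 s = 3033 s.
Frames = 3033 × 24000/1001 = 72792000/1001 ≈ 72719.2807.
Complete frames: 72719.

72719 frames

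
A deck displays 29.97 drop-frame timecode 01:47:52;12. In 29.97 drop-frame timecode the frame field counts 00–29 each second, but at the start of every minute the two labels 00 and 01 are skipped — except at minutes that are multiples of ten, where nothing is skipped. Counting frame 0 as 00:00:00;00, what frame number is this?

193978

As if non-drop at 30 labels/s: (1 × 3600 + 47 × 60 + 52) × 30 + 12 = 194172.
Minute boundaries passed: 107; those not divisible by 10: 107 − 10 = 97; dropped labels = 2 × 97 = 194.
Actual frame index = 194172 − 194 = 193978.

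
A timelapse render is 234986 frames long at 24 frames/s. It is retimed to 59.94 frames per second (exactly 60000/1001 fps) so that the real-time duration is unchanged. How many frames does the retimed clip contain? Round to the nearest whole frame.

Frames at target rate = 234986 × (60000/1001) / (24) = 587465000/1001 ≈ 586878.122.
Nearest whole frame: 586878.

586878 frames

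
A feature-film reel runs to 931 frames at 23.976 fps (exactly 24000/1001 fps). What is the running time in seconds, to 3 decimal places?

38.830 seconds

Running time = 931 × 1001/24000 = 931931/24000 s ≈ 38.830 s.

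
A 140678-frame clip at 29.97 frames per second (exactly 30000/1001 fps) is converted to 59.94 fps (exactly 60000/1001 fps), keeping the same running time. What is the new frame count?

Target frames = source frames × (target rate / source rate) = 140678 × (60000/1001)/(30000/1001) = 140678 × 2 = 281356.

281356 frames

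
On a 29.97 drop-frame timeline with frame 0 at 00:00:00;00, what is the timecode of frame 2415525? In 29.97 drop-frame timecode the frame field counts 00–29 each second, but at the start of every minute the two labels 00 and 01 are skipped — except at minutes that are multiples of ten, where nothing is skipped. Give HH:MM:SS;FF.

Ten DF minutes hold 17982 frames, so frame 2415525 lies in block 134 (frames 2409588–2427569) with 5937 frames into that block.
The block's first minute is 1800 frames and the rest 1798 each; 5937 frames reaches minute 3, so 134 × 18 + 3 × 2 = 2418 labels have been skipped so far.
Adding those back, label number 2415525 + 2418 = 2417943 at 30 labels/s is 80598 s + 3 f = 22 h 23 min 18 s frame 3, i.e. 22:23:18;03.

22:23:18;03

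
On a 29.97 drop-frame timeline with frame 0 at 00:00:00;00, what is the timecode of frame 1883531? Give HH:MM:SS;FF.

Each 10-minute DF block holds 10 × 60 × 30 − 9 × 2 = 17982 frames. 1883531 ÷ 17982 → 104 full blocks, remainder 13403.
Within the partial block the first minute is 1800 frames and each further minute 1798, so 7 further minute boundaries passed. Total skipped labels = 18 × 104 + 2 × 7 = 1886.
Non-drop label index = 1883531 + 1886 = 1885417; at 30 labels/s that is 17:27:27:07, i.e. DF 17:27:27;07.

17:27:27;07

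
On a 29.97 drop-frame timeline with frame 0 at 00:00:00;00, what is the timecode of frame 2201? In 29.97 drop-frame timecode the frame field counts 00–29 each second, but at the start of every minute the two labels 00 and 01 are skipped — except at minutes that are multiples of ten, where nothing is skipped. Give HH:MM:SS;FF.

Each 10-minute DF block holds 10 × 60 × 30 − 9 × 2 = 17982 frames. 2201 ÷ 17982 → 0 full blocks, remainder 2201.
Within the partial block the first minute is 1800 frames and each further minute 1798, so 1 further minute boundary passed. Total skipped labels = 18 × 0 + 2 × 1 = 2.
Non-drop label index = 2201 + 2 = 2203; at 30 labels/s that is 00:01:13:13, i.e. DF 00:01:13;13.

00:01:13;13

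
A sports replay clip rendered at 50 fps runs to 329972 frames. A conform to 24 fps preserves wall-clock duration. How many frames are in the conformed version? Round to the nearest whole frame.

Frames at target rate = 329972 × (24) / (50) = 3959664/25 ≈ 158386.560.
Nearest whole frame: 158387.

158387 frames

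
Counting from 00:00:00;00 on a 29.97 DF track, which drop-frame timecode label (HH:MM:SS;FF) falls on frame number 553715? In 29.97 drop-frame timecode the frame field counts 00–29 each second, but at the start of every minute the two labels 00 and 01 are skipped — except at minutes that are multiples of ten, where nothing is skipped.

Each 10-minute DF block holds 10 × 60 × 30 − 9 × 2 = 17982 frames. 553715 ÷ 17982 → 30 full blocks, remainder 14255.
Within the partial block the first minute is 1800 frames and each further minute 1798, so 7 further minute boundaries passed. Total skipped labels = 18 × 30 + 2 × 7 = 554.
Non-drop label index = 553715 + 554 = 554269; at 30 labels/s that is 05:07:55:19, i.e. DF 05:07:55;19.

05:07:55;19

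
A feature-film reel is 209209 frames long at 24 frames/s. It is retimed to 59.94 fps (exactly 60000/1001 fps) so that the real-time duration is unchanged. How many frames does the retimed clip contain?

Target frames = source frames × (target rate / source rate) = 209209 × (60000/1001)/(24) = 209209 × 2500/1001 = 522500.

522500 frames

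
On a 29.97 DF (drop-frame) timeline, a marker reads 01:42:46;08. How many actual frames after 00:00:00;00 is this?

Complete 10-minute blocks: 10, each 17982 frames → 179820.
Remaining 2 whole minutes in the current block: 1800 + 1 × 1798 = 3598 frames.
Within the current minute: 46 × 30 + 8 − 2 = 1386 (labels ;00/;01 skipped at this minute). Total = 179820 + 3598 + 1386 = 184804.

184804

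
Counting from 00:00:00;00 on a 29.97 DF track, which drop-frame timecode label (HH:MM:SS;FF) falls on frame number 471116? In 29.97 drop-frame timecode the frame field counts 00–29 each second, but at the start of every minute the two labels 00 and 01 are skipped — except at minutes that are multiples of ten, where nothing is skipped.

04:21:59;16

Ten DF minutes hold 17982 frames, so frame 471116 lies in block 26 (frames 467532–485513) with 3584 frames into that block.
The block's first minute is 1800 frames and the rest 1798 each; 3584 frames reaches minute 1, so 26 × 18 + 1 × 2 = 470 labels have been skipped so far.
Adding those back, label number 471116 + 470 = 471586 at 30 labels/s is 15719 s + 16 f = 4 h 21 min 59 s frame 16, i.e. 04:21:59;16.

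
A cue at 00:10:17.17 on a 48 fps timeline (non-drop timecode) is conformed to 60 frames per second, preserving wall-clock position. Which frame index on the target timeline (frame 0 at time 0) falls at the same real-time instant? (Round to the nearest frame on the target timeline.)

Source frame index: (0×3600 + 10×60 + 17) × 48 + 17 = 29633.
Real time: 29633 / (48) = 29633/48 s.
Target frame: (29633/48) × (60) = 148165/4 ≈ 37041.250 → 37041.

frame 37041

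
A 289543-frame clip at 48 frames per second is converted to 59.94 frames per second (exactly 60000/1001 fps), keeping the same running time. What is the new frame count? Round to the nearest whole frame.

Frames at target rate = 289543 × (60000/1001) / (48) = 361928750/1001 ≈ 361567.183.
Nearest whole frame: 361567.

361567 frames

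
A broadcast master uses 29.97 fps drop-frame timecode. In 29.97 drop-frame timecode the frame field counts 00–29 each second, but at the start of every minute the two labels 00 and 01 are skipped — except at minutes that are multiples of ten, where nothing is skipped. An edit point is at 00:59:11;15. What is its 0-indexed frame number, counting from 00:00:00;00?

Complete 10-minute blocks: 5, each 17982 frames → 89910.
Remaining 9 whole minutes in the current block: 1800 + 8 × 1798 = 16184 frames.
Within the current minute: 11 × 30 + 15 − 2 = 343 (labels ;00/;01 skipped at this minute). Total = 89910 + 16184 + 343 = 106437.

106437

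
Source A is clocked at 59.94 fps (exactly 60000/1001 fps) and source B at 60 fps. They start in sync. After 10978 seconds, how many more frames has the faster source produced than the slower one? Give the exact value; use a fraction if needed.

A emits 60000/1001 × 10978 = 59880000/91 frames; B emits 60 × 10978 = 658680.
Difference = 59880/91 frames (≈ 658.0220); B is ahead of A.

59880/91 frames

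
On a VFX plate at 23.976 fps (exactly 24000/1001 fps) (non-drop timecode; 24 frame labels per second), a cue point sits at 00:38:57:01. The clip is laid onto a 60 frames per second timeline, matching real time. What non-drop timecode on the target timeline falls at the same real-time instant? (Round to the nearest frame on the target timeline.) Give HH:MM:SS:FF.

Source frame index: (0×3600 + 38×60 + 57) × 24 + 1 = 56089.
Real time: 56089 / (24000/1001) = 56145089/24000 s.
Target frame: (56145089/24000) × (60) = 56145089/400 ≈ 140362.723 → 140363.
At 60 labels/s: frame 140363 → 00:38:59:23.

00:38:59:23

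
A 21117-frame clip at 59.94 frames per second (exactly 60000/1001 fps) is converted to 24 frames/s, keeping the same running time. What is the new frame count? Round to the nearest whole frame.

Frames at target rate = 21117 × (24) / (60000/1001) = 21138117/2500 ≈ 8455.247.
Nearest whole frame: 8455.

8455 frames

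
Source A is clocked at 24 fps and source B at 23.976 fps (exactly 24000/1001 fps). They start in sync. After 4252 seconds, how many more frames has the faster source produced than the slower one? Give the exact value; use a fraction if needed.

102048/1001 frames

A emits 24 × 4252 = 102048 frames; B emits 24000/1001 × 4252 = 102048000/1001.
Difference = 102048/1001 frames (≈ 101.9461); B is behind A.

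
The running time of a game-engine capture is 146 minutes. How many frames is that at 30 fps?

262800 frames

146 min = 8760 s.
Frames = 8760 × 30 = 262800.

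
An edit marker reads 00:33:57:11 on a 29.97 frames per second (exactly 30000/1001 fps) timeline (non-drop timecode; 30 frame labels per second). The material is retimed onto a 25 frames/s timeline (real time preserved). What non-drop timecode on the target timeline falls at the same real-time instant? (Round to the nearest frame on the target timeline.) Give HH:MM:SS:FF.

Source frame index: (0×3600 + 33×60 + 57) × 30 + 11 = 61121.
Real time: 61121 / (30000/1001) = 61182121/30000 s.
Target frame: (61182121/30000) × (25) = 61182121/1200 ≈ 50985.101 → 50985.
At 25 labels/s: frame 50985 → 00:33:59:10.

00:33:59:10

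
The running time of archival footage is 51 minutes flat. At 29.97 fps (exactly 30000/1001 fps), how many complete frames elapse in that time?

51 min = 3060 s.
Frames = 3060 × 30000/1001 = 91800000/1001 ≈ 91708.2917.
Complete frames: 91708.

91708 frames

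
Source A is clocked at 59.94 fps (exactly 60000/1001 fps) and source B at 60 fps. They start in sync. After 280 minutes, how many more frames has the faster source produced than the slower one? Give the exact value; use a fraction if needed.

144000/143 frames

280 min = 16800 s.
A emits 60000/1001 × 16800 = 144000000/143 frames; B emits 60 × 16800 = 1008000.
Difference = 144000/143 frames (≈ 1006.9930); B is ahead of A.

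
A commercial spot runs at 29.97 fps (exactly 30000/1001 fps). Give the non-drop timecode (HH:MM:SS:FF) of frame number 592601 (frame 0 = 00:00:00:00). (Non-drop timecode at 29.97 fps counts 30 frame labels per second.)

05:29:13:11

592601 ÷ 30 = 19753 full seconds, remainder 11 frames.
19753 s = 5 h 29 min 13 s.
Timecode: 05:29:13:11.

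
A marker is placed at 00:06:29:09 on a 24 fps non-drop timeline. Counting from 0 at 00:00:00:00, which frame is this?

Total seconds to the label: (0 × 3600 + 6 × 60 + 29) = 389.
Frame index = 389 × 24 + 9 = 9345.

9345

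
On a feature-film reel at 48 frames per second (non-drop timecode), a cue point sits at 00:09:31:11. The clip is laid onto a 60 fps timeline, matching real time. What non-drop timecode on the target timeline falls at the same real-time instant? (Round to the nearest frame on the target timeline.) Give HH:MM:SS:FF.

Source frame index: (0×3600 + 9×60 + 31) × 48 + 11 = 27419.
Real time: 27419 / (48) = 27419/48 s.
Target frame: (27419/48) × (60) = 137095/4 ≈ 34273.750 → 34274.
At 60 labels/s: frame 34274 → 00:09:31:14.

00:09:31:14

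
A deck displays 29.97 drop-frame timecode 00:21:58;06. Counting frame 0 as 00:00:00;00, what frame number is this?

Complete 10-minute blocks: 2, each 17982 frames → 35964.
Remaining 1 whole minute in the current block: 1800 + 0 × 1798 = 1800 frames.
Within the current minute: 58 × 30 + 6 − 2 = 1744 (labels ;00/;01 skipped at this minute). Total = 35964 + 1800 + 1744 = 39508.

39508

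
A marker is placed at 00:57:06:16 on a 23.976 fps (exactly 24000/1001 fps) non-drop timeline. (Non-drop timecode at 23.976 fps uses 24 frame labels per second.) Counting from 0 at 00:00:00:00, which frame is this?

Total seconds to the label: (0 × 3600 + 57 × 60 + 6) = 3426.
Frame index = 3426 × 24 + 16 = 82240.

82240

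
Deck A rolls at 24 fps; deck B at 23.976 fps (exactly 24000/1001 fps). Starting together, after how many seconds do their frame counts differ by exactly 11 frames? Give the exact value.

The gap grows by |24000/1001 − 24| = 24/1001 frames per second.
Time for a 11-frame gap: 11 ÷ (24/1001) = 11011/24 s.

11011/24 seconds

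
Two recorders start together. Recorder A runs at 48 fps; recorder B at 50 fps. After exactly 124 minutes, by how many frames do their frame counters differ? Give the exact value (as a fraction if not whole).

14880 frames

124 min = 7440 s.
A emits 48 × 7440 = 357120 frames; B emits 50 × 7440 = 372000.
Difference = 14880 frames; B is ahead of A.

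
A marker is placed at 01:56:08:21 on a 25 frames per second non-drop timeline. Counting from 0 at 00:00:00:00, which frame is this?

Total seconds to the label: (1 × 3600 + 56 × 60 + 8) = 6968.
Frame index = 6968 × 25 + 21 = 174221.

frame 174221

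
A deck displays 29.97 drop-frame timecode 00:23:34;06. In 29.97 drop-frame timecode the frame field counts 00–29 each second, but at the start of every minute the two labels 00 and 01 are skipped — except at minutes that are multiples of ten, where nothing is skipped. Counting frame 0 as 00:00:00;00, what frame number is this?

42384

As if non-drop at 30 labels/s: (0 × 3600 + 23 × 60 + 34) × 30 + 6 = 42426.
Minute boundaries passed: 23; those not divisible by 10: 23 − 2 = 21; dropped labels = 2 × 21 = 42.
Actual frame index = 42426 − 42 = 42384.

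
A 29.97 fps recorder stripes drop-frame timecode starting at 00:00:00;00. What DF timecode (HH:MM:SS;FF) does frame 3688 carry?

Each 10-minute DF block holds 10 × 60 × 30 − 9 × 2 = 17982 frames. 3688 ÷ 17982 → 0 full blocks, remainder 3688.
Within the partial block the first minute is 1800 frames and each further minute 1798, so 2 further minute boundaries passed. Total skipped labels = 18 × 0 + 2 × 2 = 4.
Non-drop label index = 3688 + 4 = 3692; at 30 labels/s that is 00:02:03:02, i.e. DF 00:02:03;02.

00:02:03;02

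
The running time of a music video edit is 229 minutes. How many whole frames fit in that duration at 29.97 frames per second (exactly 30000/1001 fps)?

229 min = 13740 s.
Frames = 13740 × 30000/1001 = 412200000/1001 ≈ 411788.2118.
Complete frames: 411788.

411788 frames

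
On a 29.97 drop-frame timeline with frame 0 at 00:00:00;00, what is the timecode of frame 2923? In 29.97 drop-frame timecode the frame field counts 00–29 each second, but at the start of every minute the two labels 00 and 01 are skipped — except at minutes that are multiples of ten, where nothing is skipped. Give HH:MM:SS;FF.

Ten DF minutes hold 17982 frames, so frame 2923 lies in block 0 (frames 0–17981) with 2923 frames into that block.
The block's first minute is 1800 frames and the rest 1798 each; 2923 frames reaches minute 1, so 0 × 18 + 1 × 2 = 2 labels have been skipped so far.
Adding those back, label number 2923 + 2 = 2925 at 30 labels/s is 97 s + 15 f = 0 h 1 min 37 s frame 15, i.e. 00:01:37;15.

00:01:37;15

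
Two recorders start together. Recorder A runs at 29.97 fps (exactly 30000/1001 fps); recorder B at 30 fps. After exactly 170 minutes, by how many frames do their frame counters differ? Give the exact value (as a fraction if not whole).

306000/1001 frames

170 min = 10200 s.
A emits 30000/1001 × 10200 = 306000000/1001 frames; B emits 30 × 10200 = 306000.
Difference = 306000/1001 frames (≈ 305.6943); B is ahead of A.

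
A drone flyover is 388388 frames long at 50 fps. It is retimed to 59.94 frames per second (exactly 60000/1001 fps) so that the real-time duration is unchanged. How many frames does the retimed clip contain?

Target frames = source frames × (target rate / source rate) = 388388 × (60000/1001)/(50) = 388388 × 1200/1001 = 465600.

465600 frames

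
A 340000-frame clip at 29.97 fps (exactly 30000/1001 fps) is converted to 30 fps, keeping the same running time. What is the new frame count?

Target frames = source frames × (target rate / source rate) = 340000 × (30)/(30000/1001) = 340000 × 1001/1000 = 340340.

340340 frames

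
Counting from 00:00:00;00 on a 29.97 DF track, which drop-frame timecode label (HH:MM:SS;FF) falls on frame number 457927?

Ten DF minutes hold 17982 frames, so frame 457927 lies in block 25 (frames 449550–467531) with 8377 frames into that block.
The block's first minute is 1800 frames and the rest 1798 each; 8377 frames reaches minute 4, so 25 × 18 + 4 × 2 = 458 labels have been skipped so far.
Adding those back, label number 457927 + 458 = 458385 at 30 labels/s is 15279 s + 15 f = 4 h 14 min 39 s frame 15, i.e. 04:14:39;15.

04:14:39;15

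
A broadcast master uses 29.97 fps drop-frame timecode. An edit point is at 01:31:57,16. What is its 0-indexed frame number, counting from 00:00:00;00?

165362

Complete 10-minute blocks: 9, each 17982 frames → 161838.
Remaining 1 whole minute in the current block: 1800 + 0 × 1798 = 1800 frames.
Within the current minute: 57 × 30 + 16 − 2 = 1724 (labels ;00/;01 skipped at this minute). Total = 161838 + 1800 + 1724 = 165362.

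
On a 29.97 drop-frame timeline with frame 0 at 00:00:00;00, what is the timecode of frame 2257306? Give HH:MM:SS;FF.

Ten DF minutes hold 17982 frames, so frame 2257306 lies in block 125 (frames 2247750–2265731) with 9556 frames into that block.
The block's first minute is 1800 frames and the rest 1798 each; 9556 frames reaches minute 5, so 125 × 18 + 5 × 2 = 2260 labels have been skipped so far.
Adding those back, label number 2257306 + 2260 = 2259566 at 30 labels/s is 75318 s + 26 f = 20 h 55 min 18 s frame 26, i.e. 20:55:18;26.

20:55:18;26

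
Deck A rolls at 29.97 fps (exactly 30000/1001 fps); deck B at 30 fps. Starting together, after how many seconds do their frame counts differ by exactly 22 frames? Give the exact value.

11011/15 seconds

The gap grows by |30 − 30000/1001| = 30/1001 frames per second.
Time for a 22-frame gap: 22 ÷ (30/1001) = 11011/15 s.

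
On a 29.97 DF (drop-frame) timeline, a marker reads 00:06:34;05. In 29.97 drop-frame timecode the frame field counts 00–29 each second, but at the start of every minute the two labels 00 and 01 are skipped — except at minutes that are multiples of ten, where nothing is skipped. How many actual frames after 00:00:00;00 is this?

Complete 10-minute blocks: 0, each 17982 frames → 0.
Remaining 6 whole minutes in the current block: 1800 + 5 × 1798 = 10790 frames.
Within the current minute: 34 × 30 + 5 − 2 = 1023 (labels ;00/;01 skipped at this minute). Total = 0 + 10790 + 1023 = 11813.

11813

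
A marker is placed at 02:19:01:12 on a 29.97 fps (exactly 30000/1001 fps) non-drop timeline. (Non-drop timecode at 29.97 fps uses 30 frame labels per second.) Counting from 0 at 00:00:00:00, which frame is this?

frame 250242

Total seconds to the label: (2 × 3600 + 19 × 60 + 1) = 8341.
Frame index = 8341 × 30 + 12 = 250242.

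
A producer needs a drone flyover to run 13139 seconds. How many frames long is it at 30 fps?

394170 frames

Frames = 13139 × 30 = 394170.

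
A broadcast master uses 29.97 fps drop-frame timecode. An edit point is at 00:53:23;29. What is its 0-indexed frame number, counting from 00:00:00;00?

96023

As if non-drop at 30 labels/s: (0 × 3600 + 53 × 60 + 23) × 30 + 29 = 96119.
Minute boundaries passed: 53; those not divisible by 10: 53 − 5 = 48; dropped labels = 2 × 48 = 96.
Actual frame index = 96119 − 96 = 96023.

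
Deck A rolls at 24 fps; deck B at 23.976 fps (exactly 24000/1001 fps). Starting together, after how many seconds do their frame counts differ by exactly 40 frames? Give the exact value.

5005/3 seconds

The gap grows by |24000/1001 − 24| = 24/1001 frames per second.
Time for a 40-frame gap: 40 ÷ (24/1001) = 5005/3 s.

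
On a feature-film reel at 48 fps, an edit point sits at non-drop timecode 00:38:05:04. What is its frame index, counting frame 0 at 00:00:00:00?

109684

Total seconds to the label: (0 × 3600 + 38 × 60 + 5) = 2285.
Frame index = 2285 × 48 + 4 = 109684.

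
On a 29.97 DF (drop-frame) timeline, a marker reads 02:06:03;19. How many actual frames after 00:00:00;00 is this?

As if non-drop at 30 labels/s: (2 × 3600 + 6 × 60 + 3) × 30 + 19 = 226909.
Minute boundaries passed: 126; those not divisible by 10: 126 − 12 = 114; dropped labels = 2 × 114 = 228.
Actual frame index = 226909 − 228 = 226681.

226681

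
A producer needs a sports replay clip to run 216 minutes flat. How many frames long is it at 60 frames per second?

216 min = 12960 s.
Frames = 12960 × 60 = 777600.

777600 frames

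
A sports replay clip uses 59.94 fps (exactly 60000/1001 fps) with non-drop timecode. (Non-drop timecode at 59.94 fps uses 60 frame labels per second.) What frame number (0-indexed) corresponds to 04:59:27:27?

1078047

Total seconds to the label: (4 × 3600 + 59 × 60 + 27) = 17967.
Frame index = 17967 × 60 + 27 = 1078047.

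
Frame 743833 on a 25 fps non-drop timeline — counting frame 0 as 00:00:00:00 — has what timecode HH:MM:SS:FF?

08:15:53:08

743833 ÷ 25 = 29753 full seconds, remainder 8 frames.
29753 s = 8 h 15 min 53 s.
Timecode: 08:15:53:08.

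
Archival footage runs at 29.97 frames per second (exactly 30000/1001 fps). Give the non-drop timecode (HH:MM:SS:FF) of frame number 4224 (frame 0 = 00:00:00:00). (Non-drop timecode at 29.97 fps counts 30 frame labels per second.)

4224 ÷ 30 = 140 full seconds, remainder 24 frames.
140 s = 0 h 2 min 20 s.
Timecode: 00:02:20:24.

00:02:20:24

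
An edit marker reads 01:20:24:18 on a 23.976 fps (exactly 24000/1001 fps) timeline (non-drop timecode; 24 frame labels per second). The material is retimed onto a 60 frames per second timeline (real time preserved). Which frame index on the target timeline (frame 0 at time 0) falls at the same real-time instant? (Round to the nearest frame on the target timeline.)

Source frame index: (1×3600 + 20×60 + 24) × 24 + 18 = 115794.
Real time: 115794 / (24000/1001) = 19318299/4000 s.
Target frame: (19318299/4000) × (60) = 57954897/200 ≈ 289774.485 → 289774.

frame 289774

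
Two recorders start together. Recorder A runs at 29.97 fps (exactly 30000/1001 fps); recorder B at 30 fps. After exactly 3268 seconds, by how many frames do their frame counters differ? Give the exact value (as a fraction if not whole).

A emits 30000/1001 × 3268 = 98040000/1001 frames; B emits 30 × 3268 = 98040.
Difference = 98040/1001 frames (≈ 97.9421); B is ahead of A.

98040/1001 frames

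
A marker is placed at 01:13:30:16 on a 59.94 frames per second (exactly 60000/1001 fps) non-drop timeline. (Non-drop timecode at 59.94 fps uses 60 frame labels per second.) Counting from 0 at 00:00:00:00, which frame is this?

Total seconds to the label: (1 × 3600 + 13 × 60 + 30) = 4410.
Frame index = 4410 × 60 + 16 = 264616.

264616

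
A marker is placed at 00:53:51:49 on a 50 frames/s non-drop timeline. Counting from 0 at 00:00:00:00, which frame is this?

Total seconds to the label: (0 × 3600 + 53 × 60 + 51) = 3231.
Frame index = 3231 × 50 + 49 = 161599.

frame 161599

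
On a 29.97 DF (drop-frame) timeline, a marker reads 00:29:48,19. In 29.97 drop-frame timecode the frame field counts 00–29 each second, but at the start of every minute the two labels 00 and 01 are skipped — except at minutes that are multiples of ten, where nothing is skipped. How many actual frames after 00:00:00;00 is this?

As if non-drop at 30 labels/s: (0 × 3600 + 29 × 60 + 48) × 30 + 19 = 53659.
Minute boundaries passed: 29; those not divisible by 10: 29 − 2 = 27; dropped labels = 2 × 27 = 54.
Actual frame index = 53659 − 54 = 53605.

53605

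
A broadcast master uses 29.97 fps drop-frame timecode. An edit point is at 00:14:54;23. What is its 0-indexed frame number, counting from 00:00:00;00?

Complete 10-minute blocks: 1, each 17982 frames → 17982.
Remaining 4 whole minutes in the current block: 1800 + 3 × 1798 = 7194 frames.
Within the current minute: 54 × 30 + 23 − 2 = 1641 (labels ;00/;01 skipped at this minute). Total = 17982 + 7194 + 1641 = 26817.

26817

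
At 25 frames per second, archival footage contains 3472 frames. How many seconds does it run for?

Running time = 3472 / (25) = 138.88 s.

138.88 seconds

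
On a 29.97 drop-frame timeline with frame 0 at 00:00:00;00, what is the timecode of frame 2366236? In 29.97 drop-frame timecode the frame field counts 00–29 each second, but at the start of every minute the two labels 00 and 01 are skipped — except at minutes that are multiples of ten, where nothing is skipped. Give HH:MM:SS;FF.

Ten DF minutes hold 17982 frames, so frame 2366236 lies in block 131 (frames 2355642–2373623) with 10594 frames into that block.
The block's first minute is 1800 frames and the rest 1798 each; 10594 frames reaches minute 5, so 131 × 18 + 5 × 2 = 2368 labels have been skipped so far.
Adding those back, label number 2366236 + 2368 = 2368604 at 30 labels/s is 78953 s + 14 f = 21 h 55 min 53 s frame 14, i.e. 21:55:53;14.

21:55:53;14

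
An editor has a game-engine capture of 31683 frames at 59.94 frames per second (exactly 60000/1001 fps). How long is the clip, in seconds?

Running time = 31683 / (60000/1001) = 528.57805 s.

528.57805 seconds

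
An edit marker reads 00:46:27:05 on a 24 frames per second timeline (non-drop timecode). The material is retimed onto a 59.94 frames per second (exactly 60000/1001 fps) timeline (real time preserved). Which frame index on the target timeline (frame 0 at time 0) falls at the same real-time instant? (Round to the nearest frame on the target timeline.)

Source frame index: (0×3600 + 46×60 + 27) × 24 + 5 = 66893.
Real time: 66893 / (24) = 66893/24 s.
Target frame: (66893/24) × (60000/1001) = 167232500/1001 ≈ 167065.435 → 167065.

frame 167065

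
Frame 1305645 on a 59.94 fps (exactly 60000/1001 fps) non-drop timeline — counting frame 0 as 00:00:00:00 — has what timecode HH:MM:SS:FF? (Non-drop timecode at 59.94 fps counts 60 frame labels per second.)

06:02:40:45

1305645 ÷ 60 = 21760 full seconds, remainder 45 frames.
21760 s = 6 h 2 min 40 s.
Timecode: 06:02:40:45.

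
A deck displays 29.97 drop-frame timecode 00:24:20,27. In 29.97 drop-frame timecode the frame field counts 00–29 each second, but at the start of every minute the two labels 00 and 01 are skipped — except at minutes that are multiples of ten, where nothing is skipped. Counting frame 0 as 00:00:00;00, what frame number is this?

Complete 10-minute blocks: 2, each 17982 frames → 35964.
Remaining 4 whole minutes in the current block: 1800 + 3 × 1798 = 7194 frames.
Within the current minute: 20 × 30 + 27 − 2 = 625 (labels ;00/;01 skipped at this minute). Total = 35964 + 7194 + 625 = 43783.

43783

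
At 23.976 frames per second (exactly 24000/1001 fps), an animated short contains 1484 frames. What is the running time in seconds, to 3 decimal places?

Running time = 1484 × 1001/24000 = 371371/6000 s ≈ 61.895 s.

61.895 seconds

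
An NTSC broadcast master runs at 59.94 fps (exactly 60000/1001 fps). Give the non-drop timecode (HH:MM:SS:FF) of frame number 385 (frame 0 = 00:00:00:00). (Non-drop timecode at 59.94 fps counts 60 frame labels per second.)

00:00:06:25

385 ÷ 60 = 6 full seconds, remainder 25 frames.
6 s = 0 h 0 min 6 s.
Timecode: 00:00:06:25.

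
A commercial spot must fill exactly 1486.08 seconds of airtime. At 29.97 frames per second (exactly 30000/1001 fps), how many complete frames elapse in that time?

Frames = 1486.08 × 30000/1001 = 44582400/1001 ≈ 44537.8621.
Complete frames: 44537.

44537 frames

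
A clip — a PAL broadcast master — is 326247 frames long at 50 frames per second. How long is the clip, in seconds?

Running time = 326247 / (50) = 6524.94 s.

6524.94 seconds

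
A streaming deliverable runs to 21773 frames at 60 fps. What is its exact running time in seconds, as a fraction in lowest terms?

Running time = 21773 ÷ (60) = 21773 × 1/60 = 21773/60 s.

21773/60 seconds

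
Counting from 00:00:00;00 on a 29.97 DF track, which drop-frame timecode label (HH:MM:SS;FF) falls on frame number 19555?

Each 10-minute DF block holds 10 × 60 × 30 − 9 × 2 = 17982 frames. 19555 ÷ 17982 → 1 full block, remainder 1573.
Within the partial block the first minute is 1800 frames and each further minute 1798, so 0 further minute boundaries passed. Total skipped labels = 18 × 1 + 2 × 0 = 18.
Non-drop label index = 19555 + 18 = 19573; at 30 labels/s that is 00:10:52:13, i.e. DF 00:10:52;13.

00:10:52;13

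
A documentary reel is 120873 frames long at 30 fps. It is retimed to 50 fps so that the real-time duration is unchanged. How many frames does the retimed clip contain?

Target frames = source frames × (target rate / source rate) = 120873 × (50)/(30) = 120873 × 5/3 = 201455.

201455 frames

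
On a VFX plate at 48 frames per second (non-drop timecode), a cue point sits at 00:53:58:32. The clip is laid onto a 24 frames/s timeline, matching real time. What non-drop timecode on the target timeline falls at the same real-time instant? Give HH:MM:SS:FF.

00:53:58:16

Source frame index: (0×3600 + 53×60 + 58) × 48 + 32 = 155456.
Real time: 155456 / (48) = 9716/3 s.
Target frame: (9716/3) × (24) = 77728.
At 24 labels/s: frame 77728 → 00:53:58:16.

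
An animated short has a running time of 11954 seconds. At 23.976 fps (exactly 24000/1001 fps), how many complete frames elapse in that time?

286609 frames

Frames = 11954 × 24000/1001 = 286896000/1001 ≈ 286609.3906.
Complete frames: 286609.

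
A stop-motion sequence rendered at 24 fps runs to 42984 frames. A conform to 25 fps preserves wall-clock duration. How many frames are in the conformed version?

44775 frames

Target frames = source frames × (target rate / source rate) = 42984 × (25)/(24) = 42984 × 25/24 = 44775.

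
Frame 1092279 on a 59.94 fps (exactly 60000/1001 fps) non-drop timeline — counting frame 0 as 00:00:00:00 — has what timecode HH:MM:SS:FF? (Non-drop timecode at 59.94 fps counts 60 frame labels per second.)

1092279 ÷ 60 = 18204 full seconds, remainder 39 frames.
18204 s = 5 h 3 min 24 s.
Timecode: 05:03:24:39.

05:03:24:39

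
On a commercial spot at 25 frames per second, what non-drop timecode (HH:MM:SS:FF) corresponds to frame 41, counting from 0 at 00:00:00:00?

41 ÷ 25 = 1 full seconds, remainder 16 frames.
1 s = 0 h 0 min 1 s.
Timecode: 00:00:01:16.

00:00:01:16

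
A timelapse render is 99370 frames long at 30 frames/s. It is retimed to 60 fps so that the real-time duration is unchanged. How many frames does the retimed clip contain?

198740 frames

Target frames = source frames × (target rate / source rate) = 99370 × (60)/(30) = 99370 × 2 = 198740.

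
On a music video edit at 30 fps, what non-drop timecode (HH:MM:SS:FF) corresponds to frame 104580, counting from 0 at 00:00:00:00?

104580 ÷ 30 = 3486 full seconds, remainder 0 frames.
3486 s = 0 h 58 min 6 s.
Timecode: 00:58:06:00.

00:58:06:00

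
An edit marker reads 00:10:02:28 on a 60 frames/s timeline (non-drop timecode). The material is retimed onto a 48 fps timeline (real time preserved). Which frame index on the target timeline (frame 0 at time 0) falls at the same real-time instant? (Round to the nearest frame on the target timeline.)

frame 28918

Source frame index: (0×3600 + 10×60 + 2) × 60 + 28 = 36148.
Real time: 36148 / (60) = 9037/15 s.
Target frame: (9037/15) × (48) = 144592/5 ≈ 28918.400 → 28918.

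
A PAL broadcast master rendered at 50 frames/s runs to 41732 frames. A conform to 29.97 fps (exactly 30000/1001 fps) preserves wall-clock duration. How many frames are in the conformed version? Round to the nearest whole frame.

Frames at target rate = 41732 × (30000/1001) / (50) = 25039200/1001 ≈ 25014.186.
Nearest whole frame: 25014.

25014 frames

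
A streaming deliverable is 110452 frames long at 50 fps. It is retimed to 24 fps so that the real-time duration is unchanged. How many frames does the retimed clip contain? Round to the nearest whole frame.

53017 frames

Frames at target rate = 110452 × (24) / (50) = 1325424/25 ≈ 53016.960.
Nearest whole frame: 53017.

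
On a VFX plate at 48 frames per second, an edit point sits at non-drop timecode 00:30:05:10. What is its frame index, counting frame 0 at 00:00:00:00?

Total seconds to the label: (0 × 3600 + 30 × 60 + 5) = 1805.
Frame index = 1805 × 48 + 10 = 86650.

frame 86650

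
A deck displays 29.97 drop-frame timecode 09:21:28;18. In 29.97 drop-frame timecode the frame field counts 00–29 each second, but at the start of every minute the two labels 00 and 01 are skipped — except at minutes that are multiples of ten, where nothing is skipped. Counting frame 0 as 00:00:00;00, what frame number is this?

Complete 10-minute blocks: 56, each 17982 frames → 1006992.
Remaining 1 whole minute in the current block: 1800 + 0 × 1798 = 1800 frames.
Within the current minute: 28 × 30 + 18 − 2 = 856 (labels ;00/;01 skipped at this minute). Total = 1006992 + 1800 + 856 = 1009648.

1009648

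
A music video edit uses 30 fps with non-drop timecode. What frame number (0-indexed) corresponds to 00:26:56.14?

frame 48494

Total seconds to the label: (0 × 3600 + 26 × 60 + 56) = 1616.
Frame index = 1616 × 30 + 14 = 48494.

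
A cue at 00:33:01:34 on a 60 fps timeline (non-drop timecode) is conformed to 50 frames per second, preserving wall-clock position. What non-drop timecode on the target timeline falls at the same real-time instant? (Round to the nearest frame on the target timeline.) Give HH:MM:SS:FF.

Source frame index: (0×3600 + 33×60 + 1) × 60 + 34 = 118894.
Real time: 118894 / (60) = 59447/30 s.
Target frame: (59447/30) × (50) = 297235/3 ≈ 99078.333 → 99078.
At 50 labels/s: frame 99078 → 00:33:01:28.

00:33:01:28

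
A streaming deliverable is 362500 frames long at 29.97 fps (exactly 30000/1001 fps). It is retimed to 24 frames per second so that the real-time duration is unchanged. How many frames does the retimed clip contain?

Target frames = source frames × (target rate / source rate) = 362500 × (24)/(30000/1001) = 362500 × 1001/1250 = 290290.

290290 frames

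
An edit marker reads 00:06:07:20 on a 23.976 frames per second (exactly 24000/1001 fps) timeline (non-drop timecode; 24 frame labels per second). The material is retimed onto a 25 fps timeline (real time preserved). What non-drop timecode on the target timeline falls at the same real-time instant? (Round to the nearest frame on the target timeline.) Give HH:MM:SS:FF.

00:06:08:05

Source frame index: (0×3600 + 6×60 + 7) × 24 + 20 = 8828.
Real time: 8828 / (24000/1001) = 2209207/6000 s.
Target frame: (2209207/6000) × (25) = 2209207/240 ≈ 9205.029 → 9205.
At 25 labels/s: frame 9205 → 00:06:08:05.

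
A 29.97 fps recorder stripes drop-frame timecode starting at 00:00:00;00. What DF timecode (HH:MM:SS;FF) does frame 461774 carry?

04:16:47;26

Ten DF minutes hold 17982 frames, so frame 461774 lies in block 25 (frames 449550–467531) with 12224 frames into that block.
The block's first minute is 1800 frames and the rest 1798 each; 12224 frames reaches minute 6, so 25 × 18 + 6 × 2 = 462 labels have been skipped so far.
Adding those back, label number 461774 + 462 = 462236 at 30 labels/s is 15407 s + 26 f = 4 h 16 min 47 s frame 26, i.e. 04:16:47;26.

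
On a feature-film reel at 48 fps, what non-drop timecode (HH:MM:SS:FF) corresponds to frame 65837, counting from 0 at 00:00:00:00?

00:22:51:29

65837 ÷ 48 = 1371 full seconds, remainder 29 frames.
1371 s = 0 h 22 min 51 s.
Timecode: 00:22:51:29.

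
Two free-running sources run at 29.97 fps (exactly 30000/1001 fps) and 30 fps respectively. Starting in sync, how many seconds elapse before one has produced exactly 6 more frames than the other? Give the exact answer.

200.2 seconds

The gap grows by |30 − 30000/1001| = 30/1001 frames per second.
Time for a 6-frame gap: 6 ÷ (30/1001) = 200.2 s.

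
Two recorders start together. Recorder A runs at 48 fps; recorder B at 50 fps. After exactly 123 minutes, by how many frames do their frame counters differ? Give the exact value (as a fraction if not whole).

14760 frames

123 min = 7380 s.
A emits 48 × 7380 = 354240 frames; B emits 50 × 7380 = 369000.
Difference = 14760 frames; B is ahead of A.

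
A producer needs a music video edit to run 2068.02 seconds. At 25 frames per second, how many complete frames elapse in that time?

51700 frames

Frames = 2068.02 × 25 = 103401/2 ≈ 51700.5000.
Complete frames: 51700.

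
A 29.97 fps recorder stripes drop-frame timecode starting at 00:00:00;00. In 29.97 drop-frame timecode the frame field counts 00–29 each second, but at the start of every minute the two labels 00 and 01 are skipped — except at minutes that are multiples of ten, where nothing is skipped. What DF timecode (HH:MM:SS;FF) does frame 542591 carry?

05:01:44;13

Each 10-minute DF block holds 10 × 60 × 30 − 9 × 2 = 17982 frames. 542591 ÷ 17982 → 30 full blocks, remainder 3131.
Within the partial block the first minute is 1800 frames and each further minute 1798, so 1 further minute boundary passed. Total skipped labels = 18 × 30 + 2 × 1 = 542.
Non-drop label index = 542591 + 542 = 543133; at 30 labels/s that is 05:01:44:13, i.e. DF 05:01:44;13.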